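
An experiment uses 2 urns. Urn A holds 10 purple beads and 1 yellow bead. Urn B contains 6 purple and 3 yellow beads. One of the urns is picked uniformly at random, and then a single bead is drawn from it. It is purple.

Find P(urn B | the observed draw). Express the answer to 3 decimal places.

0.423

For each hypothesis, P(data | H) works out to: P(data | urn A) = (10/11) = 10/11; P(data | urn B) = (6/9) = 2/3.
The prior-weighted likelihoods are 1/2 · 10/11 = 5/11, 1/2 · 2/3 = 1/3; these sum to 26/33.
Hence P(urn B | data) = (1/3) / (26/33) = 11/26.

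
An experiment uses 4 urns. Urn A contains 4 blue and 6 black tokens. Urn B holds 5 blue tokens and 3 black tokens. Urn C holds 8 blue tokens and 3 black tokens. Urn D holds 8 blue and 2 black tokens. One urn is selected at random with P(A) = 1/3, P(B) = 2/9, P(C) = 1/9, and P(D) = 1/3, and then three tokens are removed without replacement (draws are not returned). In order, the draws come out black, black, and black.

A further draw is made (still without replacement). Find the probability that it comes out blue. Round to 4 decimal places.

The likelihood of the observed sequence under each hypothesis: P(data | urn A) = (6/10)(5/9)(4/8) = 0.16667; P(data | urn B) = (3/8)(2/7)(1/6) = 0.017857; P(data | urn C) = (3/11)(2/10)(1/9) = 0.0060606; P(data | urn D) = (2/10)(1/9)(0/8) = 0.
Multiplying each by its prior: 1/3 · 0.16667 = 0.055556, 2/9 · 0.017857 = 0.0039683, 1/9 · 0.0060606 = 0.0006734, 1/3 · 0 = 0; these sum to 0.060197.
The posterior is then P(urn A | data) = 0.92289, P(urn B | data) = 0.065921, P(urn C | data) = 0.011187, P(urn D | data) = 0.
The predictive probability is P(blue next | data) = (4/7)(0.92289) + (1)(0.065921) + (1)(0.011187) = 0.60447.

0.6045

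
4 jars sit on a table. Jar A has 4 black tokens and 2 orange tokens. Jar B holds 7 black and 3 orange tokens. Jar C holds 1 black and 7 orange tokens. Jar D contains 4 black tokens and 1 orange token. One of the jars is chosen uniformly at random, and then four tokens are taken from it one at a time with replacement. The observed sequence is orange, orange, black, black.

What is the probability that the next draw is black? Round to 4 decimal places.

Under each hypothesis, the probability of the observed sequence is: P(data | jar A) = (2/6)(2/6)(4/6)(4/6) = 0.049383; P(data | jar B) = (3/10)(3/10)(7/10)(7/10) = 0.0441; P(data | jar C) = (7/8)(7/8)(1/8)(1/8) = 0.011963; P(data | jar D) = (1/5)(1/5)(4/5)(4/5) = 0.0256.
Multiplying each by its prior: 1/4 · 0.049383 = 0.012346, 1/4 · 0.0441 = 0.011025, 1/4 · 0.011963 = 0.0029907, 1/4 · 0.0256 = 0.0064; with total 0.032761.
The posterior is then P(jar A | data) = 0.37684, P(jar B | data) = 0.33652, P(jar C | data) = 0.091288, P(jar D | data) = 0.19535.
So P(black next | data) = Σ P(black next | H) P(H | data) = (2/3)(0.37684) + (7/10)(0.33652) + (1/8)(0.091288) + (4/5)(0.19535) = 0.65448.

0.6545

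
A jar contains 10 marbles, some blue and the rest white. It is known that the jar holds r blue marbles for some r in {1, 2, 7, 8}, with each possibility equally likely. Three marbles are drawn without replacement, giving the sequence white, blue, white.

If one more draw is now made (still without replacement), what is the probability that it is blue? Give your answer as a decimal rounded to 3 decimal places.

0.281

For each hypothesis, P(data | H) works out to: P(data | r = 1) = (9/10)(1/9)(8/8) = 0.1; P(data | r = 2) = (8/10)(2/9)(7/8) = 0.15556; P(data | r = 7) = (3/10)(7/9)(2/8) = 0.058333; P(data | r = 8) = (2/10)(8/9)(1/8) = 0.022222.
The prior-weighted likelihoods are 1/4 · 0.1 = 0.025, 1/4 · 0.15556 = 0.038889, 1/4 · 0.058333 = 0.014583, 1/4 · 0.022222 = 0.0055556; with total 0.084028.
The posterior is then P(r = 1 | data) = 0.29752, P(r = 2 | data) = 0.46281, P(r = 7 | data) = 0.17355, P(r = 8 | data) = 0.066116.
Averaging over the posterior, P(blue next | data) = (0)(0.29752) + (1/7)(0.46281) + (6/7)(0.17355) + (1)(0.066116) = 0.28099.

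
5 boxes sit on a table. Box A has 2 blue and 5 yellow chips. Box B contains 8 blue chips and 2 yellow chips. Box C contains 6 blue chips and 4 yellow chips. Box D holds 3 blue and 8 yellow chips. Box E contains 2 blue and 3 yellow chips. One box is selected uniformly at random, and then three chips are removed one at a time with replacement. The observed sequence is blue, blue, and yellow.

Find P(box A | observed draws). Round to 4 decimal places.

The likelihood of the observed sequence under each hypothesis: P(data | box A) = (2/7)(2/7)(5/7) = 0.058309; P(data | box B) = (8/10)(8/10)(2/10) = 0.128; P(data | box C) = (6/10)(6/10)(4/10) = 0.144; P(data | box D) = (3/11)(3/11)(8/11) = 0.054095; P(data | box E) = (2/5)(2/5)(3/5) = 0.096.
Multiplying each by its prior: 1/5 · 0.058309 = 0.011662, 1/5 · 0.128 = 0.0256, 1/5 · 0.144 = 0.0288, 1/5 · 0.054095 = 0.010819, 1/5 · 0.096 = 0.0192; these sum to 0.096081.
So P(box A | data) = (0.011662) / (0.096081) = 0.12138.

0.1214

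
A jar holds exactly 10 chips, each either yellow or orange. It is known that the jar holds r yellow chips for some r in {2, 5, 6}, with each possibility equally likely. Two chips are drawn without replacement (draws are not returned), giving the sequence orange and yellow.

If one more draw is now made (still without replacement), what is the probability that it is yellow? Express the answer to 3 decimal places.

The likelihood of the observed sequence under each hypothesis: P(data | r = 2) = (8/10)(2/9) = 8/45; P(data | r = 5) = (5/10)(5/9) = 5/18; P(data | r = 6) = (4/10)(6/9) = 4/15.
Multiplying each by its prior: 1/3 · 8/45 = 8/135, 1/3 · 5/18 = 5/54, 1/3 · 4/15 = 4/45; summing to 13/54.
Normalising, the posterior is P(r = 2 | data) = 16/65, P(r = 5 | data) = 5/13, P(r = 6 | data) = 24/65.
Averaging over the posterior, P(yellow next | data) = (1/8)(16/65) + (1/2)(5/13) + (5/8)(24/65) = 59/130.

0.454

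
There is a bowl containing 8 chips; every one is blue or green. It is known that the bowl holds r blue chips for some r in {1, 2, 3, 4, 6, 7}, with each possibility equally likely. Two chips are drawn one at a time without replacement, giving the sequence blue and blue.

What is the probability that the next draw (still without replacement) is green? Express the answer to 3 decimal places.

Compute the likelihood of the observed sequence for each case: P(data | r = 1) = (1/8)(0/7) = 0; P(data | r = 2) = (2/8)(1/7) = 1/28; P(data | r = 3) = (3/8)(2/7) = 3/28; P(data | r = 4) = (4/8)(3/7) = 3/14; P(data | r = 6) = (6/8)(5/7) = 15/28; P(data | r = 7) = (7/8)(6/7) = 3/4.
Weighting by the prior gives 1/6 · 0 = 0, 1/6 · 1/28 = 1/168, 1/6 · 3/28 = 1/56, 1/6 · 3/14 = 1/28, 1/6 · 15/28 = 5/56, 1/6 · 3/4 = 1/8; with total 23/84.
Normalising, the posterior is P(r = 1 | data) = 0, P(r = 2 | data) = 1/46, P(r = 3 | data) = 3/46, P(r = 4 | data) = 3/23, P(r = 6 | data) = 15/46, P(r = 7 | data) = 21/46.
So P(green next | data) = Σ P(green next | H) P(H | data) = (1)(1/46) + (5/6)(3/46) + (2/3)(3/23) + (1/3)(15/46) + (1/6)(21/46) = 8/23.

0.348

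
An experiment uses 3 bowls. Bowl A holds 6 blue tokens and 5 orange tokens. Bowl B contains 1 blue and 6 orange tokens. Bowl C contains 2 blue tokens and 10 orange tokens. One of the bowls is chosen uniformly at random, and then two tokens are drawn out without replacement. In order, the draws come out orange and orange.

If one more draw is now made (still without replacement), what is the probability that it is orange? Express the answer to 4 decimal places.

0.7462

Under each hypothesis, the probability of the observed sequence is: P(data | bowl A) = (5/11)(4/10) = 2/11; P(data | bowl B) = (6/7)(5/6) = 5/7; P(data | bowl C) = (10/12)(9/11) = 15/22.
Weighting by the prior gives 1/3 · 2/11 = 2/33, 1/3 · 5/7 = 5/21, 1/3 · 15/22 = 5/22; with total 81/154.
Normalising, the posterior is P(bowl A | data) = 28/243, P(bowl B | data) = 110/243, P(bowl C | data) = 35/81.
So P(orange next | data) = Σ P(orange next | H) P(H | data) = (1/3)(28/243) + (4/5)(110/243) + (4/5)(35/81) = 544/729.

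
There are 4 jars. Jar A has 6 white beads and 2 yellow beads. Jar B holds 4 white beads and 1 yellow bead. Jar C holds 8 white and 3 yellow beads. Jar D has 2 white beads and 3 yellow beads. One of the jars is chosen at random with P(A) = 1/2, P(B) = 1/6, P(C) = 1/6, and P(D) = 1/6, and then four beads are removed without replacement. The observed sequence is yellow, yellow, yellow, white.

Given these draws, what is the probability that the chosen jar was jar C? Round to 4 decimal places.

Under each hypothesis, the probability of the observed sequence is: P(data | jar A) = (2/8)(1/7)(0/6) = 0; P(data | jar B) = (1/5)(0/4) = 0; P(data | jar C) = (3/11)(2/10)(1/9)(8/8) = 1/165; P(data | jar D) = (3/5)(2/4)(1/3)(2/2) = 1/10.
Multiplying each by its prior: 1/2 · 0 = 0, 1/6 · 0 = 0, 1/6 · 1/165 = 1/990, 1/6 · 1/10 = 1/60; these sum to 7/396.
So P(jar C | data) = (1/990) / (7/396) = 2/35.

0.0571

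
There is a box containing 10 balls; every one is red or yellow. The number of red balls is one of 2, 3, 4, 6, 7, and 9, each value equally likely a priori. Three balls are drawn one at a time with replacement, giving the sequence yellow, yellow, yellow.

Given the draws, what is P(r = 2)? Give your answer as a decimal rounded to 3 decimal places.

0.440

Compute the likelihood of the observed sequence for each case: P(data | r = 2) = (8/10)(8/10)(8/10) = 0.512; P(data | r = 3) = (7/10)(7/10)(7/10) = 0.343; P(data | r = 4) = (6/10)(6/10)(6/10) = 0.216; P(data | r = 6) = (4/10)(4/10)(4/10) = 0.064; P(data | r = 7) = (3/10)(3/10)(3/10) = 0.027; P(data | r = 9) = (1/10)(1/10)(1/10) = 0.001.
Multiplying each by its prior: 1/6 · 0.512 = 0.085333, 1/6 · 0.343 = 0.057167, 1/6 · 0.216 = 0.036, 1/6 · 0.064 = 0.010667, 1/6 · 0.027 = 0.0045, 1/6 · 0.001 = 0.00016667; summing to 0.19383.
By Bayes' rule, P(r = 2 | data) = (0.085333) / (0.19383) = 0.44024.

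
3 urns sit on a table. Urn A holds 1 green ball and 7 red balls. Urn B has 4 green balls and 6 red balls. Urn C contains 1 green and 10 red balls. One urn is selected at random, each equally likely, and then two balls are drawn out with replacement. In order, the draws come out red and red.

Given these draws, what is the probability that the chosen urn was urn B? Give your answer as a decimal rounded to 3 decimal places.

Compute the likelihood of the observed sequence for each case: P(data | urn A) = (7/8)(7/8) = 0.76562; P(data | urn B) = (6/10)(6/10) = 0.36; P(data | urn C) = (10/11)(10/11) = 0.82645.
The prior-weighted likelihoods are 1/3 · 0.76562 = 0.25521, 1/3 · 0.36 = 0.12, 1/3 · 0.82645 = 0.27548; with total 0.65069.
Hence P(urn B | data) = (0.12) / (0.65069) = 0.18442.

0.184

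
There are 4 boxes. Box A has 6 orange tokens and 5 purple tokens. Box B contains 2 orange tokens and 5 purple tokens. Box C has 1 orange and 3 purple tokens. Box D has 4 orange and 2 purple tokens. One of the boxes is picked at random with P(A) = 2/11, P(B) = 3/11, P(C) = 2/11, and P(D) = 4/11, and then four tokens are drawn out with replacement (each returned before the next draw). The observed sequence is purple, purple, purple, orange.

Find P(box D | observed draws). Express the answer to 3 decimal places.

0.136

Compute the likelihood of the observed sequence for each case: P(data | box A) = (5/11)(5/11)(5/11)(6/11) = 0.051226; P(data | box B) = (5/7)(5/7)(5/7)(2/7) = 0.10412; P(data | box C) = (3/4)(3/4)(3/4)(1/4) = 0.10547; P(data | box D) = (2/6)(2/6)(2/6)(4/6) = 0.024691.
Weighting by the prior gives 2/11 · 0.051226 = 0.0093138, 3/11 · 0.10412 = 0.028397, 2/11 · 0.10547 = 0.019176, 4/11 · 0.024691 = 0.0089787; these sum to 0.065866.
Therefore the posterior P(box D | data) = (0.0089787) / (0.065866) = 0.13632.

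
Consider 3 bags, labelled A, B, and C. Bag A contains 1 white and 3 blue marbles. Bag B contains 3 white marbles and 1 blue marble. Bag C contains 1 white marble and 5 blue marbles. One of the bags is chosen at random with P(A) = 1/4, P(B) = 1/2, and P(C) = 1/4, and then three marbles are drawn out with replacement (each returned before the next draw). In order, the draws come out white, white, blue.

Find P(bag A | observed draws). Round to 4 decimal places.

0.1334

For each hypothesis, P(data | H) works out to: P(data | bag A) = (1/4)(1/4)(3/4) = 0.046875; P(data | bag B) = (3/4)(3/4)(1/4) = 0.14062; P(data | bag C) = (1/6)(1/6)(5/6) = 0.023148.
Multiplying each by its prior: 1/4 · 0.046875 = 0.011719, 1/2 · 0.14062 = 0.070312, 1/4 · 0.023148 = 0.005787; with total 0.087818.
By Bayes' rule, P(bag A | data) = (0.011719) / (0.087818) = 0.13344.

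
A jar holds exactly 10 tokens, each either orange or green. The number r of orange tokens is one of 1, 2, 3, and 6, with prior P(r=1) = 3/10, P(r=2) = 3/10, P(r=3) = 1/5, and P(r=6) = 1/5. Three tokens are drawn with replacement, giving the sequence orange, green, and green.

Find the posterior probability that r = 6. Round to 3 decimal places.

0.173

Compute the likelihood of the observed sequence for each case: P(data | r = 1) = (1/10)(9/10)(9/10) = 0.081; P(data | r = 2) = (2/10)(8/10)(8/10) = 0.128; P(data | r = 3) = (3/10)(7/10)(7/10) = 0.147; P(data | r = 6) = (6/10)(4/10)(4/10) = 0.096.
The prior-weighted likelihoods are 3/10 · 0.081 = 0.0243, 3/10 · 0.128 = 0.0384, 1/5 · 0.147 = 0.0294, 1/5 · 0.096 = 0.0192; summing to 0.1113.
Hence P(r = 6 | data) = (0.0192) / (0.1113) = 0.17251.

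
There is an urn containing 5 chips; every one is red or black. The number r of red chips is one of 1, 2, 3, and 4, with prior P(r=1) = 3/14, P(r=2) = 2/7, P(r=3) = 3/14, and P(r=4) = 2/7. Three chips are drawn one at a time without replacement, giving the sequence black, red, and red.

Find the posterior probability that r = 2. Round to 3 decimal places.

0.222

The likelihood of the observed sequence under each hypothesis: P(data | r = 1) = (4/5)(1/4)(0/3) = 0; P(data | r = 2) = (3/5)(2/4)(1/3) = 1/10; P(data | r = 3) = (2/5)(3/4)(2/3) = 1/5; P(data | r = 4) = (1/5)(4/4)(3/3) = 1/5.
Multiplying each by its prior: 3/14 · 0 = 0, 2/7 · 1/10 = 1/35, 3/14 · 1/5 = 3/70, 2/7 · 1/5 = 2/35; summing to 9/70.
By Bayes' rule, P(r = 2 | data) = (1/35) / (9/70) = 2/9.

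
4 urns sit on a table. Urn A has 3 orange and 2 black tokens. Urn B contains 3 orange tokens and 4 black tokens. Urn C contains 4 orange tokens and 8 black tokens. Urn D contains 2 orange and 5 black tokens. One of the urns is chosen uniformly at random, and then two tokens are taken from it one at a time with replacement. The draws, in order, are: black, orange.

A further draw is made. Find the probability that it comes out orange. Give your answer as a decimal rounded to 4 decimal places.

0.4185

For each hypothesis, P(data | H) works out to: P(data | urn A) = (2/5)(3/5) = 0.24; P(data | urn B) = (4/7)(3/7) = 0.2449; P(data | urn C) = (8/12)(4/12) = 0.22222; P(data | urn D) = (5/7)(2/7) = 0.20408.
The prior-weighted likelihoods are 1/4 · 0.24 = 0.06, 1/4 · 0.2449 = 0.061224, 1/4 · 0.22222 = 0.055556, 1/4 · 0.20408 = 0.05102; these sum to 0.2278.
Dividing through by the total gives posterior P(urn A | data) = 0.26339, P(urn B | data) = 0.26876, P(urn C | data) = 0.24388, P(urn D | data) = 0.22397.
The predictive probability is P(orange next | data) = (3/5)(0.26339) + (3/7)(0.26876) + (1/3)(0.24388) + (2/7)(0.22397) = 0.4185.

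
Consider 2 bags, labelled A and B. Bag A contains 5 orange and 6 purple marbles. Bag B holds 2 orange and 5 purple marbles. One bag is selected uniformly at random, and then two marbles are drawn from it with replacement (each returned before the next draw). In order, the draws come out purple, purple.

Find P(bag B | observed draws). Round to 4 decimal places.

0.6317

The likelihood of the observed sequence under each hypothesis: P(data | bag A) = (6/11)(6/11) = 0.29752; P(data | bag B) = (5/7)(5/7) = 0.5102.
Weighting by the prior gives 1/2 · 0.29752 = 0.14876, 1/2 · 0.5102 = 0.2551; these sum to 0.40386.
So P(bag B | data) = (0.2551) / (0.40386) = 0.63166.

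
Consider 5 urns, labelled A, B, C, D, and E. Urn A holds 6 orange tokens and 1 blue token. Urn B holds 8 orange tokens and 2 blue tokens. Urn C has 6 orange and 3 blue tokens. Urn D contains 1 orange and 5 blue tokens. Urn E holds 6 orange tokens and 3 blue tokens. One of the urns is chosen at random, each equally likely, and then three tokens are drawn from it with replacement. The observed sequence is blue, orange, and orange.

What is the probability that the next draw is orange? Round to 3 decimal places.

0.713

The likelihood of the observed sequence under each hypothesis: P(data | urn A) = (1/7)(6/7)(6/7) = 0.10496; P(data | urn B) = (2/10)(8/10)(8/10) = 0.128; P(data | urn C) = (3/9)(6/9)(6/9) = 0.14815; P(data | urn D) = (5/6)(1/6)(1/6) = 0.023148; P(data | urn E) = (3/9)(6/9)(6/9) = 0.14815.
The prior-weighted likelihoods are 1/5 · 0.10496 = 0.020991, 1/5 · 0.128 = 0.0256, 1/5 · 0.14815 = 0.02963, 1/5 · 0.023148 = 0.0046296, 1/5 · 0.14815 = 0.02963; with total 0.11048.
The posterior is then P(urn A | data) = 0.19, P(urn B | data) = 0.23172, P(urn C | data) = 0.26819, P(urn D | data) = 0.041905, P(urn E | data) = 0.26819.
The predictive probability is P(orange next | data) = (6/7)(0.19) + (4/5)(0.23172) + (2/3)(0.26819) + (1/6)(0.041905) + (2/3)(0.26819) = 0.7128.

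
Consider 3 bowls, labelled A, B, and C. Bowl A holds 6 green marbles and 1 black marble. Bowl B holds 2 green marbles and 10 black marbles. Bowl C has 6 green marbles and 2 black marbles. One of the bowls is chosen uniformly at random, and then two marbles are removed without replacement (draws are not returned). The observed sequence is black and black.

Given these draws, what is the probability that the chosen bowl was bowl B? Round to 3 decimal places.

0.950

Under each hypothesis, the probability of the observed sequence is: P(data | bowl A) = (1/7)(0/6) = 0; P(data | bowl B) = (10/12)(9/11) = 15/22; P(data | bowl C) = (2/8)(1/7) = 1/28.
The prior-weighted likelihoods are 1/3 · 0 = 0, 1/3 · 15/22 = 5/22, 1/3 · 1/28 = 1/84; these sum to 221/924.
By Bayes' rule, P(bowl B | data) = (5/22) / (221/924) = 210/221.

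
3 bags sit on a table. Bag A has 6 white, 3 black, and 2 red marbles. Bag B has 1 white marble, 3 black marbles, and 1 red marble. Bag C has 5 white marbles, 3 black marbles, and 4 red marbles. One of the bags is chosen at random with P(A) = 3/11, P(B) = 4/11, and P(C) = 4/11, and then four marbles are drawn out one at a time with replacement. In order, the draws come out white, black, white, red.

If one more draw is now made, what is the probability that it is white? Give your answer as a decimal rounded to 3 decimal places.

For each hypothesis, P(data | H) works out to: P(data | bag A) = (6/11)(3/11)(6/11)(2/11) = 0.014753; P(data | bag B) = (1/5)(3/5)(1/5)(1/5) = 0.0048; P(data | bag C) = (5/12)(3/12)(5/12)(4/12) = 0.014468.
The prior-weighted likelihoods are 3/11 · 0.014753 = 0.0040236, 4/11 · 0.0048 = 0.0017455, 4/11 · 0.014468 = 0.0052609; summing to 0.01103.
Dividing through by the total gives posterior P(bag A | data) = 0.36479, P(bag B | data) = 0.15825, P(bag C | data) = 0.47697.
Averaging over the posterior, P(white next | data) = (6/11)(0.36479) + (1/5)(0.15825) + (5/12)(0.47697) = 0.42936.

0.429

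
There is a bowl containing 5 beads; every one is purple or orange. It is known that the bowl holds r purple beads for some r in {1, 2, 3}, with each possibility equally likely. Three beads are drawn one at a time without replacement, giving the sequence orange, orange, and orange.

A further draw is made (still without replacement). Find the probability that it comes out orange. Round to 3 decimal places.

For each hypothesis, P(data | H) works out to: P(data | r = 1) = (4/5)(3/4)(2/3) = 2/5; P(data | r = 2) = (3/5)(2/4)(1/3) = 1/10; P(data | r = 3) = (2/5)(1/4)(0/3) = 0.
The prior-weighted likelihoods are 1/3 · 2/5 = 2/15, 1/3 · 1/10 = 1/30, 1/3 · 0 = 0; summing to 1/6.
Normalising, the posterior is P(r = 1 | data) = 4/5, P(r = 2 | data) = 1/5, P(r = 3 | data) = 0.
Averaging over the posterior, P(orange next | data) = (1/2)(4/5) + (0)(1/5) = 2/5.

0.400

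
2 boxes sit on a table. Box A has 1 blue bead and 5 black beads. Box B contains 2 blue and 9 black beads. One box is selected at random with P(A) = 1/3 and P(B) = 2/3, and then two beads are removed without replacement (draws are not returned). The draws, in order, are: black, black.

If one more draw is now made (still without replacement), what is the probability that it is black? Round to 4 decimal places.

0.7684

Under each hypothesis, the probability of the observed sequence is: P(data | box A) = (5/6)(4/5) = 2/3; P(data | box B) = (9/11)(8/10) = 36/55.
Weighting by the prior gives 1/3 · 2/3 = 2/9, 2/3 · 36/55 = 24/55; with total 326/495.
Normalising, the posterior is P(box A | data) = 55/163, P(box B | data) = 108/163.
The predictive probability is P(black next | data) = (3/4)(55/163) + (7/9)(108/163) = 501/652.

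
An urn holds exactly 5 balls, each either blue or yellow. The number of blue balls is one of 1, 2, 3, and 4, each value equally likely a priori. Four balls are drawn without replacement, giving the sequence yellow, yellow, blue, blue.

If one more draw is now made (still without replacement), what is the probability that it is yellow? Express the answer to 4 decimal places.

The likelihood of the observed sequence under each hypothesis: P(data | r = 1) = (4/5)(3/4)(1/3)(0/2) = 0; P(data | r = 2) = (3/5)(2/4)(2/3)(1/2) = 1/10; P(data | r = 3) = (2/5)(1/4)(3/3)(2/2) = 1/10; P(data | r = 4) = (1/5)(0/4) = 0.
The prior-weighted likelihoods are 1/4 · 0 = 0, 1/4 · 1/10 = 1/40, 1/4 · 1/10 = 1/40, 1/4 · 0 = 0; these sum to 1/20.
Normalising, the posterior is P(r = 1 | data) = 0, P(r = 2 | data) = 1/2, P(r = 3 | data) = 1/2, P(r = 4 | data) = 0.
The predictive probability is P(yellow next | data) = (1)(1/2) + (0)(1/2) = 1/2.

0.5000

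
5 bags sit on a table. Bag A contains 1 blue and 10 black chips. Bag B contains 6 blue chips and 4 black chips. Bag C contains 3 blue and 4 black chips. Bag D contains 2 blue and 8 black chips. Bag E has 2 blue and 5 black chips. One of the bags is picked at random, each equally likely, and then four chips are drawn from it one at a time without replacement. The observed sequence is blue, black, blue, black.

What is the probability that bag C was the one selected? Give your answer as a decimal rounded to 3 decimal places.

0.378

The likelihood of the observed sequence under each hypothesis: P(data | bag A) = (1/11)(10/10)(0/9) = 0; P(data | bag B) = (6/10)(4/9)(5/8)(3/7) = 0.071429; P(data | bag C) = (3/7)(4/6)(2/5)(3/4) = 0.085714; P(data | bag D) = (2/10)(8/9)(1/8)(7/7) = 0.022222; P(data | bag E) = (2/7)(5/6)(1/5)(4/4) = 0.047619.
Multiplying each by its prior: 1/5 · 0 = 0, 1/5 · 0.071429 = 0.014286, 1/5 · 0.085714 = 0.017143, 1/5 · 0.022222 = 0.0044444, 1/5 · 0.047619 = 0.0095238; with total 0.045397.
So P(bag C | data) = (0.017143) / (0.045397) = 0.37762.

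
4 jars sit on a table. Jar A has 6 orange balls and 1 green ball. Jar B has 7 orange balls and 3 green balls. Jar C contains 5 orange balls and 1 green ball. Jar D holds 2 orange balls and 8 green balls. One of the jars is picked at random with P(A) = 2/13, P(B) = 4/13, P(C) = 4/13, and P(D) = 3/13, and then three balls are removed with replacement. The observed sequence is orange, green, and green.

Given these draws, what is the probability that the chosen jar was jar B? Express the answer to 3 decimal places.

Compute the likelihood of the observed sequence for each case: P(data | jar A) = (6/7)(1/7)(1/7) = 0.017493; P(data | jar B) = (7/10)(3/10)(3/10) = 0.063; P(data | jar C) = (5/6)(1/6)(1/6) = 0.023148; P(data | jar D) = (2/10)(8/10)(8/10) = 0.128.
The prior-weighted likelihoods are 2/13 · 0.017493 = 0.0026912, 4/13 · 0.063 = 0.019385, 4/13 · 0.023148 = 0.0071225, 3/13 · 0.128 = 0.029538; summing to 0.058737.
Therefore the posterior P(jar B | data) = (0.019385) / (0.058737) = 0.33003.

0.330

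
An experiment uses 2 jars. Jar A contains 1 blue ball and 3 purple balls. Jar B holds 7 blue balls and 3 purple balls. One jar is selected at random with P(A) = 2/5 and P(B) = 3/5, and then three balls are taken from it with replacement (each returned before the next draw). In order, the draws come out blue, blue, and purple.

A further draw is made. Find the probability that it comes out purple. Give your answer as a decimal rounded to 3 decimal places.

0.379

For each hypothesis, P(data | H) works out to: P(data | jar A) = (1/4)(1/4)(3/4) = 0.046875; P(data | jar B) = (7/10)(7/10)(3/10) = 0.147.
Weighting by the prior gives 2/5 · 0.046875 = 0.01875, 3/5 · 0.147 = 0.0882; summing to 0.10695.
The posterior is then P(jar A | data) = 0.17532, P(jar B | data) = 0.82468.
Averaging over the posterior, P(purple next | data) = (3/4)(0.17532) + (3/10)(0.82468) = 0.37889.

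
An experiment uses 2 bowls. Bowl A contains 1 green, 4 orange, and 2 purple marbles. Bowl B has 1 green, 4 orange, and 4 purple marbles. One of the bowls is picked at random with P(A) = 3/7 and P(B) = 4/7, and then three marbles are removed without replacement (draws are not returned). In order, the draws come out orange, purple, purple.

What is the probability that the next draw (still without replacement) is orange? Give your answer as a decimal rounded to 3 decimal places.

0.558

Under each hypothesis, the probability of the observed sequence is: P(data | bowl A) = (4/7)(2/6)(1/5) = 4/105; P(data | bowl B) = (4/9)(4/8)(3/7) = 2/21.
Weighting by the prior gives 3/7 · 4/105 = 4/245, 4/7 · 2/21 = 8/147; with total 52/735.
The posterior is then P(bowl A | data) = 3/13, P(bowl B | data) = 10/13.
So P(orange next | data) = Σ P(orange next | H) P(H | data) = (3/4)(3/13) + (1/2)(10/13) = 29/52.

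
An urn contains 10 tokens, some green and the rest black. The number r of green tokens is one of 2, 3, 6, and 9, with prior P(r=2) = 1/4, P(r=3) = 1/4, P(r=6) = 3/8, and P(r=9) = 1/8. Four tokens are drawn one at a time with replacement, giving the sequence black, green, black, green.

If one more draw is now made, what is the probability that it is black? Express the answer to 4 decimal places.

Compute the likelihood of the observed sequence for each case: P(data | r = 2) = (8/10)(2/10)(8/10)(2/10) = 0.0256; P(data | r = 3) = (7/10)(3/10)(7/10)(3/10) = 0.0441; P(data | r = 6) = (4/10)(6/10)(4/10)(6/10) = 0.0576; P(data | r = 9) = (1/10)(9/10)(1/10)(9/10) = 0.0081.
Multiplying each by its prior: 1/4 · 0.0256 = 0.0064, 1/4 · 0.0441 = 0.011025, 3/8 · 0.0576 = 0.0216, 1/8 · 0.0081 = 0.0010125; with total 0.040037.
Dividing through by the total gives posterior P(r = 2 | data) = 0.15985, P(r = 3 | data) = 0.27537, P(r = 6 | data) = 0.53949, P(r = 9 | data) = 0.025289.
Averaging over the posterior, P(black next | data) = (4/5)(0.15985) + (7/10)(0.27537) + (2/5)(0.53949) + (1/10)(0.025289) = 0.53896.

0.5390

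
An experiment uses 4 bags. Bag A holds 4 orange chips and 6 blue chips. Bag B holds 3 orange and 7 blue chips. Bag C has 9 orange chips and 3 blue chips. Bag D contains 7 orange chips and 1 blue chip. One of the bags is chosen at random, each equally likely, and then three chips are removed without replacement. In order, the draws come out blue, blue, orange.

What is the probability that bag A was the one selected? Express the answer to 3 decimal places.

0.436

The likelihood of the observed sequence under each hypothesis: P(data | bag A) = (6/10)(5/9)(4/8) = 0.16667; P(data | bag B) = (7/10)(6/9)(3/8) = 0.175; P(data | bag C) = (3/12)(2/11)(9/10) = 0.040909; P(data | bag D) = (1/8)(0/7) = 0.
The prior-weighted likelihoods are 1/4 · 0.16667 = 0.041667, 1/4 · 0.175 = 0.04375, 1/4 · 0.040909 = 0.010227, 1/4 · 0 = 0; with total 0.095644.
By Bayes' rule, P(bag A | data) = (0.041667) / (0.095644) = 0.43564.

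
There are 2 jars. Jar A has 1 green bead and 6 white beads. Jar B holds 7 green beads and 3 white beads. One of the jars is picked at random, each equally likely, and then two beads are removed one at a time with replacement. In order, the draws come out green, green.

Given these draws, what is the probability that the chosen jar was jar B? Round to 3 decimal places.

0.960

Under each hypothesis, the probability of the observed sequence is: P(data | jar A) = (1/7)(1/7) = 0.020408; P(data | jar B) = (7/10)(7/10) = 0.49.
Multiplying each by its prior: 1/2 · 0.020408 = 0.010204, 1/2 · 0.49 = 0.245; with total 0.2552.
Therefore the posterior P(jar B | data) = (0.245) / (0.2552) = 0.96002.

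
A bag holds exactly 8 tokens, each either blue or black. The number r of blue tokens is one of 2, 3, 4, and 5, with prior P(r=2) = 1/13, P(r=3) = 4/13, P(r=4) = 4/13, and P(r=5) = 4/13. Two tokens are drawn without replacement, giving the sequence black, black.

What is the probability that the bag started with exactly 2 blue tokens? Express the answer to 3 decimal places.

0.165

Under each hypothesis, the probability of the observed sequence is: P(data | r = 2) = (6/8)(5/7) = 15/28; P(data | r = 3) = (5/8)(4/7) = 5/14; P(data | r = 4) = (4/8)(3/7) = 3/14; P(data | r = 5) = (3/8)(2/7) = 3/28.
Weighting by the prior gives 1/13 · 15/28 = 15/364, 4/13 · 5/14 = 10/91, 4/13 · 3/14 = 6/91, 4/13 · 3/28 = 3/91; summing to 1/4.
By Bayes' rule, P(r = 2 | data) = (15/364) / (1/4) = 15/91.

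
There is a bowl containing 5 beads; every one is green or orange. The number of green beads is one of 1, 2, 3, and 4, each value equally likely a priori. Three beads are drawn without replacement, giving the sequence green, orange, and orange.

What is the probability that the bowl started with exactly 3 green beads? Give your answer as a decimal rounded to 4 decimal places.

0.2000

For each hypothesis, P(data | H) works out to: P(data | r = 1) = (1/5)(4/4)(3/3) = 1/5; P(data | r = 2) = (2/5)(3/4)(2/3) = 1/5; P(data | r = 3) = (3/5)(2/4)(1/3) = 1/10; P(data | r = 4) = (4/5)(1/4)(0/3) = 0.
Weighting by the prior gives 1/4 · 1/5 = 1/20, 1/4 · 1/5 = 1/20, 1/4 · 1/10 = 1/40, 1/4 · 0 = 0; with total 1/8.
By Bayes' rule, P(r = 3 | data) = (1/40) / (1/8) = 1/5.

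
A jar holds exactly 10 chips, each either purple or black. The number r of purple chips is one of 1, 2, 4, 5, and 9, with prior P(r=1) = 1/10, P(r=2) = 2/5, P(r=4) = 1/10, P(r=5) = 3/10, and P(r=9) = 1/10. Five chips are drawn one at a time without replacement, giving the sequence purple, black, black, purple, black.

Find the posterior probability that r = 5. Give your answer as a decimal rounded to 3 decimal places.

0.466

Compute the likelihood of the observed sequence for each case: P(data | r = 1) = (1/10)(9/9)(8/8)(0/7) = 0; P(data | r = 2) = (2/10)(8/9)(7/8)(1/7)(6/6) = 1/45; P(data | r = 4) = (4/10)(6/9)(5/8)(3/7)(4/6) = 1/21; P(data | r = 5) = (5/10)(5/9)(4/8)(4/7)(3/6) = 5/126; P(data | r = 9) = (9/10)(1/9)(0/8) = 0.
Multiplying each by its prior: 1/10 · 0 = 0, 2/5 · 1/45 = 2/225, 1/10 · 1/21 = 1/210, 3/10 · 5/126 = 1/84, 1/10 · 0 = 0; summing to 23/900.
Therefore the posterior P(r = 5 | data) = (1/84) / (23/900) = 75/161.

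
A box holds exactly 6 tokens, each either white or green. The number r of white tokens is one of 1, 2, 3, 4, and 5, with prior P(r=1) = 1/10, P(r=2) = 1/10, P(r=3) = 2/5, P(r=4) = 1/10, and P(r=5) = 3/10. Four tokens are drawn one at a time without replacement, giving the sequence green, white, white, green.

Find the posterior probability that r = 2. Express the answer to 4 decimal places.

0.1250

Compute the likelihood of the observed sequence for each case: P(data | r = 1) = (5/6)(1/5)(0/4) = 0; P(data | r = 2) = (4/6)(2/5)(1/4)(3/3) = 1/15; P(data | r = 3) = (3/6)(3/5)(2/4)(2/3) = 1/10; P(data | r = 4) = (2/6)(4/5)(3/4)(1/3) = 1/15; P(data | r = 5) = (1/6)(5/5)(4/4)(0/3) = 0.
The prior-weighted likelihoods are 1/10 · 0 = 0, 1/10 · 1/15 = 1/150, 2/5 · 1/10 = 1/25, 1/10 · 1/15 = 1/150, 3/10 · 0 = 0; these sum to 4/75.
Therefore the posterior P(r = 2 | data) = (1/150) / (4/75) = 1/8.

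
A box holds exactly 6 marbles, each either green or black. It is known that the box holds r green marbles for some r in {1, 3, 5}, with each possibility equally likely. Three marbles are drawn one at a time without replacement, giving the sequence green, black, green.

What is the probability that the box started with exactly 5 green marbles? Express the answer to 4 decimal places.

0.5263

The likelihood of the observed sequence under each hypothesis: P(data | r = 1) = (1/6)(5/5)(0/4) = 0; P(data | r = 3) = (3/6)(3/5)(2/4) = 3/20; P(data | r = 5) = (5/6)(1/5)(4/4) = 1/6.
Multiplying each by its prior: 1/3 · 0 = 0, 1/3 · 3/20 = 1/20, 1/3 · 1/6 = 1/18; summing to 19/180.
Therefore the posterior P(r = 5 | data) = (1/18) / (19/180) = 10/19.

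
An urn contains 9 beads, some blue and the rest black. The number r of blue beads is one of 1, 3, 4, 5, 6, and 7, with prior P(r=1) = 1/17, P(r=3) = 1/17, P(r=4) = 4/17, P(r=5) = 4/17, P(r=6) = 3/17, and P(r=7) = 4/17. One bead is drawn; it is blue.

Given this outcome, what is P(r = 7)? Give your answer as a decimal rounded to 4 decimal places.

For each hypothesis, P(data | H) works out to: P(data | r = 1) = (1/9) = 1/9; P(data | r = 3) = (3/9) = 1/3; P(data | r = 4) = (4/9) = 4/9; P(data | r = 5) = (5/9) = 5/9; P(data | r = 6) = (6/9) = 2/3; P(data | r = 7) = (7/9) = 7/9.
Multiplying each by its prior: 1/17 · 1/9 = 1/153, 1/17 · 1/3 = 1/51, 4/17 · 4/9 = 16/153, 4/17 · 5/9 = 20/153, 3/17 · 2/3 = 2/17, 4/17 · 7/9 = 28/153; with total 86/153.
So P(r = 7 | data) = (28/153) / (86/153) = 14/43.

0.3256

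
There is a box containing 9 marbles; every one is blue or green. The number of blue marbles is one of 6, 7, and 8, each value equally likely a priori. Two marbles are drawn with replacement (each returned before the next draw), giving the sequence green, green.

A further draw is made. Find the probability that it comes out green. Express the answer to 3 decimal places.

The likelihood of the observed sequence under each hypothesis: P(data | r = 6) = (3/9)(3/9) = 1/9; P(data | r = 7) = (2/9)(2/9) = 4/81; P(data | r = 8) = (1/9)(1/9) = 1/81.
Weighting by the prior gives 1/3 · 1/9 = 1/27, 1/3 · 4/81 = 4/243, 1/3 · 1/81 = 1/243; with total 14/243.
Dividing through by the total gives posterior P(r = 6 | data) = 9/14, P(r = 7 | data) = 2/7, P(r = 8 | data) = 1/14.
Averaging over the posterior, P(green next | data) = (1/3)(9/14) + (2/9)(2/7) + (1/9)(1/14) = 2/7.

0.286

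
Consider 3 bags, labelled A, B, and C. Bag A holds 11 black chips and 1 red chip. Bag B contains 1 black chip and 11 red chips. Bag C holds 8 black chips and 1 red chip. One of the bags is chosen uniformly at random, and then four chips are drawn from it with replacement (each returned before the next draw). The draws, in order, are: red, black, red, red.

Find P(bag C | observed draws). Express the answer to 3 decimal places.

0.018

Compute the likelihood of the observed sequence for each case: P(data | bag A) = (1/12)(11/12)(1/12)(1/12) = 0.00053048; P(data | bag B) = (11/12)(1/12)(11/12)(11/12) = 0.064188; P(data | bag C) = (1/9)(8/9)(1/9)(1/9) = 0.0012193.
Weighting by the prior gives 1/3 · 0.00053048 = 0.00017683, 1/3 · 0.064188 = 0.021396, 1/3 · 0.0012193 = 0.00040644; these sum to 0.021979.
Therefore the posterior P(bag C | data) = (0.00040644) / (0.021979) = 0.018492.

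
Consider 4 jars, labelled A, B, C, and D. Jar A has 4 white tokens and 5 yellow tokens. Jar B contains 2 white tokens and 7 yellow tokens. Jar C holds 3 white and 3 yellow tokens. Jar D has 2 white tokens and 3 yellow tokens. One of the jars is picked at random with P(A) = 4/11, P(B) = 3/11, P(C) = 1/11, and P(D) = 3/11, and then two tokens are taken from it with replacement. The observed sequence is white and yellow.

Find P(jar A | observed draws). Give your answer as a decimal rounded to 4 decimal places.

Compute the likelihood of the observed sequence for each case: P(data | jar A) = (4/9)(5/9) = 0.24691; P(data | jar B) = (2/9)(7/9) = 0.17284; P(data | jar C) = (3/6)(3/6) = 0.25; P(data | jar D) = (2/5)(3/5) = 0.24.
The prior-weighted likelihoods are 4/11 · 0.24691 = 0.089787, 3/11 · 0.17284 = 0.047138, 1/11 · 0.25 = 0.022727, 3/11 · 0.24 = 0.065455; these sum to 0.22511.
Therefore the posterior P(jar A | data) = (0.089787) / (0.22511) = 0.39886.

0.3989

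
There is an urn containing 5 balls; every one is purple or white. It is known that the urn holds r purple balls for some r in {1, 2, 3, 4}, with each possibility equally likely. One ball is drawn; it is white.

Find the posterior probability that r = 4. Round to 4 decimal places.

Under each hypothesis, the probability of this draw is: P(data | r = 1) = (4/5) = 4/5; P(data | r = 2) = (3/5) = 3/5; P(data | r = 3) = (2/5) = 2/5; P(data | r = 4) = (1/5) = 1/5.
The prior-weighted likelihoods are 1/4 · 4/5 = 1/5, 1/4 · 3/5 = 3/20, 1/4 · 2/5 = 1/10, 1/4 · 1/5 = 1/20; these sum to 1/2.
By Bayes' rule, P(r = 4 | data) = (1/20) / (1/2) = 1/10.

0.1000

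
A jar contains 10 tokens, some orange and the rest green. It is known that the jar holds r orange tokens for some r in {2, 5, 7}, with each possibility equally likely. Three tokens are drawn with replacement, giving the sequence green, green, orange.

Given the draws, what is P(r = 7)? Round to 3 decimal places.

0.199

Compute the likelihood of the observed sequence for each case: P(data | r = 2) = (8/10)(8/10)(2/10) = 16/125; P(data | r = 5) = (5/10)(5/10)(5/10) = 1/8; P(data | r = 7) = (3/10)(3/10)(7/10) = 63/1000.
Multiplying each by its prior: 1/3 · 16/125 = 16/375, 1/3 · 1/8 = 1/24, 1/3 · 63/1000 = 21/1000; these sum to 79/750.
Hence P(r = 7 | data) = (21/1000) / (79/750) = 63/316.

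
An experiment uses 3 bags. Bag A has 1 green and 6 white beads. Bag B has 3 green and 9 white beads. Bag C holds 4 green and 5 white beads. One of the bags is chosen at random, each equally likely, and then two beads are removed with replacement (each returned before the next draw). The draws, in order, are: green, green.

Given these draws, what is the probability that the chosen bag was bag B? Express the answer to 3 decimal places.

0.223

The likelihood of the observed sequence under each hypothesis: P(data | bag A) = (1/7)(1/7) = 0.020408; P(data | bag B) = (3/12)(3/12) = 0.0625; P(data | bag C) = (4/9)(4/9) = 0.19753.
Multiplying each by its prior: 1/3 · 0.020408 = 0.0068027, 1/3 · 0.0625 = 0.020833, 1/3 · 0.19753 = 0.065844; these sum to 0.09348.
By Bayes' rule, P(bag B | data) = (0.020833) / (0.09348) = 0.22286.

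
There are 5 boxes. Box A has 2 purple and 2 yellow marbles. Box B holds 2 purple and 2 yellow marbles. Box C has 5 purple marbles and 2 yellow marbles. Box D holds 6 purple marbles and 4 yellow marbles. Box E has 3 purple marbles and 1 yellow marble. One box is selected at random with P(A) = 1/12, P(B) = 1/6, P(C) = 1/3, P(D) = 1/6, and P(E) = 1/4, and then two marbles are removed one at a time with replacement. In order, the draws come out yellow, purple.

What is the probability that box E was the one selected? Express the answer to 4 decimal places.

0.2156

Compute the likelihood of the observed sequence for each case: P(data | box A) = (2/4)(2/4) = 0.25; P(data | box B) = (2/4)(2/4) = 0.25; P(data | box C) = (2/7)(5/7) = 0.20408; P(data | box D) = (4/10)(6/10) = 0.24; P(data | box E) = (1/4)(3/4) = 0.1875.
Weighting by the prior gives 1/12 · 0.25 = 0.020833, 1/6 · 0.25 = 0.041667, 1/3 · 0.20408 = 0.068027, 1/6 · 0.24 = 0.04, 1/4 · 0.1875 = 0.046875; summing to 0.2174.
Hence P(box E | data) = (0.046875) / (0.2174) = 0.21561.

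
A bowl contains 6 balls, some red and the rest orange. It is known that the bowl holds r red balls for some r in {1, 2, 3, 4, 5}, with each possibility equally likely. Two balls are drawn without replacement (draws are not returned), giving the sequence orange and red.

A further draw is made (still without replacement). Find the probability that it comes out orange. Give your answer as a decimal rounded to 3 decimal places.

0.500

For each hypothesis, P(data | H) works out to: P(data | r = 1) = (5/6)(1/5) = 1/6; P(data | r = 2) = (4/6)(2/5) = 4/15; P(data | r = 3) = (3/6)(3/5) = 3/10; P(data | r = 4) = (2/6)(4/5) = 4/15; P(data | r = 5) = (1/6)(5/5) = 1/6.
Weighting by the prior gives 1/5 · 1/6 = 1/30, 1/5 · 4/15 = 4/75, 1/5 · 3/10 = 3/50, 1/5 · 4/15 = 4/75, 1/5 · 1/6 = 1/30; summing to 7/30.
Dividing through by the total gives posterior P(r = 1 | data) = 1/7, P(r = 2 | data) = 8/35, P(r = 3 | data) = 9/35, P(r = 4 | data) = 8/35, P(r = 5 | data) = 1/7.
Averaging over the posterior, P(orange next | data) = (1)(1/7) + (3/4)(8/35) + (1/2)(9/35) + (1/4)(8/35) + (0)(1/7) = 1/2.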